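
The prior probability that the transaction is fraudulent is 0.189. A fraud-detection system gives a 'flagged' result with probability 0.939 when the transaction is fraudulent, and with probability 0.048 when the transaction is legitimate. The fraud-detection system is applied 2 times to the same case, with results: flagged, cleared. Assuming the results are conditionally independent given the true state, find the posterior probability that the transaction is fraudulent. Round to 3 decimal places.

Posterior P(H) ≈ 0.226

With H the event that the transaction is fraudulent, the joint likelihood of the observed sequence is P(data|H) = 0.939·0.061 = 0.057279 and P(data|¬H) = 0.048·0.952 = 0.045696.
Bayes: P(H|data) = 0.189·0.057279 / (0.189·0.057279 + 0.811·0.045696) = 0.010826/0.047885 = 0.2261.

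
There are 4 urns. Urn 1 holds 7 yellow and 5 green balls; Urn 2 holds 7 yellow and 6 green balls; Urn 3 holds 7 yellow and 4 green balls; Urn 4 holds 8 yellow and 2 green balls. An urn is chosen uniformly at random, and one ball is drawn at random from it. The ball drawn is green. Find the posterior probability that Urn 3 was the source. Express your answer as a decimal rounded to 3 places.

Posterior probability ≈ 0.252

Tabulate prior·likelihood by source: [1] prior 0.25, lik 0.4167, product 0.1042; [2] prior 0.25, lik 0.4615, product 0.1154; [3] prior 0.25, lik 0.3636, product 0.09091; [4] prior 0.25, lik 0.2, product 0.05000.
Normalizing constant = 0.36046; the posterior for Urn 3 is its product over the sum, 0.09091/0.36046 = 0.252.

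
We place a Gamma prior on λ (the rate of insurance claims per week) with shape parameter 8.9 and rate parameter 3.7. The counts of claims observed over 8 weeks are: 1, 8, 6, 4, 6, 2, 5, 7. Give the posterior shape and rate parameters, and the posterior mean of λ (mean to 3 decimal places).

Posterior: Gamma(shape=47.9, rate=11.7); mean ≈ 4.094

The Poisson likelihood adds the total count to the shape and the number of exposure periods to the rate. Here ∑xᵢ = 39 and n = 8, so shape 8.9→47.9 and rate 3.7→11.7.
E[λ | data] = 47.9/11.7 = 4.094.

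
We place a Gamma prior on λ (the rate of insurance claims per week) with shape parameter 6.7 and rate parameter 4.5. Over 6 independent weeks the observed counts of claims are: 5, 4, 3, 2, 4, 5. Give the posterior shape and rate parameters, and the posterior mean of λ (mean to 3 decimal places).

Total count ∑xᵢ = 23 over n = 6 weeks.
Gamma is conjugate to the Poisson likelihood: posterior is Gamma(shape = 6.7+23 = 29.7, rate = 4.5+6 = 10.5).
E[λ | data] = 29.7/10.5 = 2.829.

Posterior: Gamma(shape=29.7, rate=10.5); mean ≈ 2.829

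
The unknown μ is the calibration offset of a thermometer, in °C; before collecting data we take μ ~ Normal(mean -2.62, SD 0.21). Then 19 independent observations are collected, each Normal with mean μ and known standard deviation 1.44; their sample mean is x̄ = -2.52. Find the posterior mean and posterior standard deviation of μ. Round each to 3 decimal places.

With known σ, the Normal prior is conjugate. Weight on the data is w = (n/σ²)/(n/σ² + 1/τ₀²) = 9.16281/(9.16281+22.6757) = 0.28779.
Posterior mean = w·x̄ + (1−w)·μ₀ = 0.28779·-2.52 + 0.71221·-2.62 = -2.591. Posterior variance = 1/(9.16281+22.6757) = 0.0314085, so SD = 0.177.

Posterior mean ≈ -2.591; posterior SD ≈ 0.177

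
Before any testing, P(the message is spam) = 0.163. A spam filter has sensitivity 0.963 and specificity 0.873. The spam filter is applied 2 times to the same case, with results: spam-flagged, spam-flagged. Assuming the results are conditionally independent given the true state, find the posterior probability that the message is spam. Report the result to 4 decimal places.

Posterior P(H) ≈ 0.9180

Let H be the event that the message is spam; start with P(H) = 0.163. P('spam-flagged'|H) = 0.963, P('spam-flagged'|¬H) = 0.127.
Update on result 1 ('spam-flagged'): P(H) ← 0.963·0.1630 / (0.963·0.1630 + 0.127·0.8370) = 0.15697/0.26327 = 0.5962.
Update on result 2 ('spam-flagged'): P(H) ← 0.963·0.5962 / (0.963·0.5962 + 0.127·0.4038) = 0.57417/0.62545 = 0.9180.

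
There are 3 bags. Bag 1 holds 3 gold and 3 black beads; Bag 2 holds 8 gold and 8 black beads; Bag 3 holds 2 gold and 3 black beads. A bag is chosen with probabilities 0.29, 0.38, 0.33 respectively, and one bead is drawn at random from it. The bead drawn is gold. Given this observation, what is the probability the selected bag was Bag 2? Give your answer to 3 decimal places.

Posterior probability ≈ 0.407

P(gold|Bag 1) = 0.5; P(gold|Bag 2) = 0.5; P(gold|Bag 3) = 0.4.
Prior × likelihood for each source: 0.29·0.5=0.1450, 0.38·0.5=0.1900, 0.33·0.4=0.1320. Summing gives P(gold) = 0.46700.
P(Bag 2 | gold) = 0.1900 / 0.46700 = 0.407.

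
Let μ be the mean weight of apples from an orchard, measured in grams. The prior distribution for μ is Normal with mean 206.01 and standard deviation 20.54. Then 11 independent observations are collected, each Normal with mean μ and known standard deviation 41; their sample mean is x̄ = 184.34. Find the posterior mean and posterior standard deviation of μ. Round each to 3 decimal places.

Prior precision 1/τ₀² = 1/20.54² = 0.00237028; data precision n/σ² = 11/41² = 0.00654372.
Posterior precision = 0.00237028 + 0.00654372 = 0.00891400, giving posterior SD = 1/√0.00891400 = 10.592.
Posterior mean = (0.00237028·206.01 + 0.00654372·184.34) / 0.00891400 = 190.102.

Posterior mean ≈ 190.102; posterior SD ≈ 10.592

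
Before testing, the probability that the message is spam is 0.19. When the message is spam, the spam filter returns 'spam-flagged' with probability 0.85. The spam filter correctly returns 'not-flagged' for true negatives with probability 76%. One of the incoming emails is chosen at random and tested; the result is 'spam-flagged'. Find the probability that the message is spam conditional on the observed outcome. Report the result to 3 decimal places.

Let H be the event that the message is spam. P(H) = 0.19, so P(¬H) = 0.81. With E the 'spam-flagged' result, P(E|H) = 0.85 and P(E|¬H) = 0.24.
P(E) = 0.85·0.19 + 0.24·0.81 = 0.16150 + 0.19440 = 0.35590.
By Bayes' theorem, P(H|E) = 0.16150 / 0.35590 = 0.454.

P(H | E) ≈ 0.454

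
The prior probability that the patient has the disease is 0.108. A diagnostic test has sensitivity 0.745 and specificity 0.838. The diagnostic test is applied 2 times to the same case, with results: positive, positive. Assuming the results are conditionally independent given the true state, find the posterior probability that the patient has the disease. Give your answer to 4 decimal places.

Posterior P(H) ≈ 0.7191

Let H be the event that the patient has the disease; start with P(H) = 0.108. P('positive'|H) = 0.745, P('positive'|¬H) = 0.162.
Update on result 1 ('positive'): P(H) ← 0.745·0.1080 / (0.745·0.1080 + 0.162·0.8920) = 0.080460/0.22496 = 0.3577.
Update on result 2 ('positive'): P(H) ← 0.745·0.3577 / (0.745·0.3577 + 0.162·0.6423) = 0.26645/0.37051 = 0.7191.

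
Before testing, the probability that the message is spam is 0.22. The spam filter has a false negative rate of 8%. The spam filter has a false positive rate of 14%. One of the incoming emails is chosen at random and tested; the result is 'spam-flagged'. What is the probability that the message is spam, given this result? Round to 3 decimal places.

Write H for 'the message is spam'. Prior odds H:¬H = 0.22/0.78 = 0.28205. For the 'spam-flagged' outcome, the likelihood ratio is 0.92/0.14 = 6.5714.
Posterior odds = 0.28205 × 6.5714 = 1.8535, so P(H|E) = 1.8535/(1+1.8535) = 0.650.

P(H | E) ≈ 0.650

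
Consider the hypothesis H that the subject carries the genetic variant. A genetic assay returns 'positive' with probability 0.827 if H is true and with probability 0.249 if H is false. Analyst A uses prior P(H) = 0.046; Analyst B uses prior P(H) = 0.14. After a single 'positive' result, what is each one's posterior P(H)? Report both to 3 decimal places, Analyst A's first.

The likelihood ratio for a 'positive' result is 0.827/0.249 = 3.3213.
Analyst A: prior odds 0.046/0.954 = 0.048218; posterior odds 0.16015; posterior probability 0.138.
Analyst B: prior odds 0.14/0.86 = 0.16279; posterior odds 0.54067; posterior probability 0.351.

Analyst A: 0.138; Analyst B: 0.351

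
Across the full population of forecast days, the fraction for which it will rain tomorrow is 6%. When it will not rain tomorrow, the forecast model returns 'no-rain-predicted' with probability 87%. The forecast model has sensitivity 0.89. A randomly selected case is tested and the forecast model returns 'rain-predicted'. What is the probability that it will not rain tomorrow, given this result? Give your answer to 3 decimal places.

Write H for 'it will rain tomorrow'. Prior odds H:¬H = 0.06/0.94 = 0.063830. For the 'rain-predicted' outcome, the likelihood ratio is 0.89/0.13 = 6.8462.
Posterior odds = 0.063830 × 6.8462 = 0.43699, so P(H|E) = 0.43699/(1+0.43699) = 0.304. Then P(¬H|E) = 1 − 0.304 = 0.696.

P(¬H | E) ≈ 0.696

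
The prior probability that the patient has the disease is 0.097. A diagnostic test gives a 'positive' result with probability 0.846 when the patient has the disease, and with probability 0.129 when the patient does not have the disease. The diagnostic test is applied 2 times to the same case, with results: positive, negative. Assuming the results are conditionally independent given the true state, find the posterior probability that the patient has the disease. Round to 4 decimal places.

Posterior P(H) ≈ 0.1108

With H the event that the patient has the disease, the joint likelihood of the observed sequence is P(data|H) = 0.846·0.154 = 0.13028 and P(data|¬H) = 0.129·0.871 = 0.11236.
Bayes: P(H|data) = 0.097·0.13028 / (0.097·0.13028 + 0.903·0.11236) = 0.012638/0.11410 = 0.1108.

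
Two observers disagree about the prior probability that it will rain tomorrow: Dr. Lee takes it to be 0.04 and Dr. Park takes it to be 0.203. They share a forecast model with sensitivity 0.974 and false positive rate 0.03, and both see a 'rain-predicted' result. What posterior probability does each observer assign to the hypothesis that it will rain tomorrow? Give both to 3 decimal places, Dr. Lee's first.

Dr. Lee: 0.575; Dr. Park: 0.892

The likelihood ratio for a 'rain-predicted' result is 0.974/0.03 = 32.467.
Dr. Lee: prior odds 0.04/0.96 = 0.041667; posterior odds 1.3528; posterior probability 0.575.
Dr. Park: prior odds 0.203/0.797 = 0.25471; posterior odds 8.2694; posterior probability 0.892.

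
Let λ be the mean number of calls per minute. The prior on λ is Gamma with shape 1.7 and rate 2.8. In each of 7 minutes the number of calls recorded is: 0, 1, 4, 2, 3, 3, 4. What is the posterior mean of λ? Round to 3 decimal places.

The Poisson likelihood adds the total count to the shape and the number of exposure periods to the rate. Here ∑xᵢ = 17 and n = 7, so shape 1.7→18.7 and rate 2.8→9.8.
E[λ | data] = 18.7/9.8 = 1.908.

Posterior mean ≈ 1.908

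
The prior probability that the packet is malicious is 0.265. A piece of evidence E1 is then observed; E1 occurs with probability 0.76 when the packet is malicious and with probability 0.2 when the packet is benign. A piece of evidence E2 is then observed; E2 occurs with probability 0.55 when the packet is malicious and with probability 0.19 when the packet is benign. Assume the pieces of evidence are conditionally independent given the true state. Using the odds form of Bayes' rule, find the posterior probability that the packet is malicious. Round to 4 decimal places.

Prior odds = 0.265/(1−0.265) = 0.36054.
Likelihood ratio for E1 = 0.76/0.2 = 3.8000.
Likelihood ratio for E2 = 0.55/0.19 = 2.8947.
Posterior odds = prior odds × LR₁ × LR₂ = 3.9660.
Posterior probability = odds/(1+odds) = 3.9660/4.9660 = 0.7986.

Posterior probability ≈ 0.7986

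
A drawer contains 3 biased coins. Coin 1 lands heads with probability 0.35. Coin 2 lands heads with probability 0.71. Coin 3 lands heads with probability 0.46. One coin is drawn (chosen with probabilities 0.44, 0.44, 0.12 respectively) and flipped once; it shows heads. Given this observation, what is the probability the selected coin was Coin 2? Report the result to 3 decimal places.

P(heads|C1) = 0.35; P(heads|C2) = 0.71; P(heads|C3) = 0.46.
Prior × likelihood for each source: 0.44·0.35=0.1540, 0.44·0.71=0.3124, 0.12·0.46=0.05520. Summing gives P(heads) = 0.52160.
P(Coin 2 | heads) = 0.3124 / 0.52160 = 0.599.

Posterior probability ≈ 0.599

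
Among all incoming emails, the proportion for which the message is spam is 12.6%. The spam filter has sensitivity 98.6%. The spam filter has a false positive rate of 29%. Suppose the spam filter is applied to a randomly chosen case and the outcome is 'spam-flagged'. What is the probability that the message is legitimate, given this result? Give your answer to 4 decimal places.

P(¬H | E) ≈ 0.6711

Write H for 'the message is spam'. Prior odds H:¬H = 0.126/0.874 = 0.14416. For the 'spam-flagged' outcome, the likelihood ratio is 0.986/0.29 = 3.4000.
Posterior odds = 0.14416 × 3.4000 = 0.49016, so P(H|E) = 0.49016/(1+0.49016) = 0.3289. Then P(¬H|E) = 1 − 0.3289 = 0.6711.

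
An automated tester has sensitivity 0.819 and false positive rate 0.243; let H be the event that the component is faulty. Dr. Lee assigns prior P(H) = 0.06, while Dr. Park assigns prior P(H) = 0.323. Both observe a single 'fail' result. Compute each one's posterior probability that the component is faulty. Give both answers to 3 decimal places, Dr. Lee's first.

Dr. Lee: 0.177; Dr. Park: 0.617

The likelihood ratio for a 'fail' result is 0.819/0.243 = 3.3704.
Dr. Lee: prior odds 0.06/0.94 = 0.063830; posterior odds 0.21513; posterior probability 0.177.
Dr. Park: prior odds 0.323/0.677 = 0.47710; posterior odds 1.6080; posterior probability 0.617.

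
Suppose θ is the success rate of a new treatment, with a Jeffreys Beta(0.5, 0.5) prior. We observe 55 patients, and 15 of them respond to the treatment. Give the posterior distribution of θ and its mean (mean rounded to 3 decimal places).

Posterior: Beta(15.5, 40.5); mean ≈ 0.277

The binomial likelihood is conjugate to the Beta prior: with 15 successes and 40 failures, the posterior is Beta(0.5+15, 0.5+40) = Beta(15.5, 40.5).
Posterior mean = α/(α+β) = 15.5/56 = 0.277.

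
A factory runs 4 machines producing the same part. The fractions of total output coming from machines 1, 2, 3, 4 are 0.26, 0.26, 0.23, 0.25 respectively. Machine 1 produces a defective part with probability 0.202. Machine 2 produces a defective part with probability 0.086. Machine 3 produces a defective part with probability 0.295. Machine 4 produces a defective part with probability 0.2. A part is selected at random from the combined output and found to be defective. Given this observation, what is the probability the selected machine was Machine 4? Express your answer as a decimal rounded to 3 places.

Posterior probability ≈ 0.259

Tabulate prior·likelihood by source: [1] prior 0.26, lik 0.202, product 0.05252; [2] prior 0.26, lik 0.086, product 0.02236; [3] prior 0.23, lik 0.295, product 0.06785; [4] prior 0.25, lik 0.2, product 0.05000.
Normalizing constant = 0.19273; the posterior for Machine 4 is its product over the sum, 0.05000/0.19273 = 0.259.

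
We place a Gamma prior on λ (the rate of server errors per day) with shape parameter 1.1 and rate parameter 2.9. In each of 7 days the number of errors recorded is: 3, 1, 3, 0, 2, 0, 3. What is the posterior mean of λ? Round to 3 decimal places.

Total count ∑xᵢ = 12 over n = 7 days.
Gamma is conjugate to the Poisson likelihood: posterior is Gamma(shape = 1.1+12 = 13.1, rate = 2.9+7 = 9.9).
Posterior mean = shape/rate = 13.1/9.9 = 1.323.

Posterior mean ≈ 1.323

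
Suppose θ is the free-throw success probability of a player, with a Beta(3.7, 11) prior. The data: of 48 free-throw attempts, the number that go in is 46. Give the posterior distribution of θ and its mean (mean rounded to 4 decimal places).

Observing 46 successes and 2 failures updates Beta(3.7, 11) by adding the success and failure counts to the two shape parameters: α = 3.7+46 = 49.7, β = 11+2 = 13.
E[θ | data] = 49.7/(49.7+13) = 0.7927.

Posterior: Beta(49.7, 13); mean ≈ 0.7927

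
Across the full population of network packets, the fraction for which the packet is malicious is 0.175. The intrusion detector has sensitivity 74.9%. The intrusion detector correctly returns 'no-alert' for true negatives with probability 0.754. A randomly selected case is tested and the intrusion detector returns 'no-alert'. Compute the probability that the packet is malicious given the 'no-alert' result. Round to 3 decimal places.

Let H be the event that the packet is malicious. P(H) = 0.175, so P(¬H) = 0.825. With E the 'no-alert' result, P(E|H) = 0.251 and P(E|¬H) = 0.754.
P(E) = 0.251·0.175 + 0.754·0.825 = 0.043925 + 0.62205 = 0.66597.
By Bayes' theorem, P(H|E) = 0.043925 / 0.66597 = 0.066.

P(H | E) ≈ 0.066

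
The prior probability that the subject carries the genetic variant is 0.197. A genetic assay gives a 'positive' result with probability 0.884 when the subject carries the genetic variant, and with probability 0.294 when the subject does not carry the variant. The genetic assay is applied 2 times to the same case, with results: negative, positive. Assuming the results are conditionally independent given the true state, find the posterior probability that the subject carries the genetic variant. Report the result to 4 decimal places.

Posterior P(H) ≈ 0.1081

Let H be the event that the subject carries the genetic variant; start with P(H) = 0.197. P('positive'|H) = 0.884, P('positive'|¬H) = 0.294.
Update on result 1 ('negative'): P(H) ← 0.116·0.1970 / (0.116·0.1970 + 0.706·0.8030) = 0.022852/0.58977 = 0.0387.
Update on result 2 ('positive'): P(H) ← 0.884·0.0387 / (0.884·0.0387 + 0.294·0.9613) = 0.034253/0.31686 = 0.1081.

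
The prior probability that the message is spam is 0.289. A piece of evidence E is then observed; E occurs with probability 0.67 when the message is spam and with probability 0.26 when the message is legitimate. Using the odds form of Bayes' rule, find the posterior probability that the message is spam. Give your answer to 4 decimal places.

Prior odds = 0.289/(1−0.289) = 0.40647.
Likelihood ratio for E = 0.67/0.26 = 2.5769.
Posterior odds = prior odds × LR = 1.0474.
Posterior probability = odds/(1+odds) = 1.0474/2.0474 = 0.5116.

Posterior probability ≈ 0.5116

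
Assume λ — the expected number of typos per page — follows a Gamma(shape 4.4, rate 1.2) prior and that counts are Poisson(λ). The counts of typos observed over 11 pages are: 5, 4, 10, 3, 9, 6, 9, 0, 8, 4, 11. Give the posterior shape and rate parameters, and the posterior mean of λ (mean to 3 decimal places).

The Poisson likelihood adds the total count to the shape and the number of exposure periods to the rate. Here ∑xᵢ = 69 and n = 11, so shape 4.4→73.4 and rate 1.2→12.2.
Posterior mean = shape/rate = 73.4/12.2 = 6.016.

Posterior: Gamma(shape=73.4, rate=12.2); mean ≈ 6.016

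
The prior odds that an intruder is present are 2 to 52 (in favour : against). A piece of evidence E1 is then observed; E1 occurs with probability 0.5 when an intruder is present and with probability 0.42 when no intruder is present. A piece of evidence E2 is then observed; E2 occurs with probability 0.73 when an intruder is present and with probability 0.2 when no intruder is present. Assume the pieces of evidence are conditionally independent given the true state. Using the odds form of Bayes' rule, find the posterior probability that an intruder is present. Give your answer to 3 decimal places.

Posterior probability ≈ 0.143

Prior odds = 2/52 = 0.038462. In log-odds, ln(0.038462) = -3.2581.
Add log likelihood ratios: ln(1.1905) + ln(3.6500) = 1.4691.
Posterior log-odds = -1.7890, so posterior odds = exp(-1.7890) = 0.16712. Converting, P(H|E) = 0.16712/1.1671 = 0.143.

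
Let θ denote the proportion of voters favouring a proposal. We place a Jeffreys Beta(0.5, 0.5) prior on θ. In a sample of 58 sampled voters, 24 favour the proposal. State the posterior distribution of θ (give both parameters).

Posterior: Beta(24.5, 34.5)

Observing 24 successes and 34 failures updates Beta(0.5, 0.5) by adding the success and failure counts to the two shape parameters: α = 0.5+24 = 24.5, β = 0.5+34 = 34.5.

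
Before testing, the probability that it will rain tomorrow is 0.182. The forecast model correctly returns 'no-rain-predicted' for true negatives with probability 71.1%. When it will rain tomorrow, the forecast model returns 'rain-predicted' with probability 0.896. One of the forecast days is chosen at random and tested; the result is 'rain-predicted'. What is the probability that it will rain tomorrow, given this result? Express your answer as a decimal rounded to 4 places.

P(H | E) ≈ 0.4082

Let H be the event that it will rain tomorrow. P(H) = 0.182, so P(¬H) = 0.818. With E the 'rain-predicted' result, P(E|H) = 0.896 and P(E|¬H) = 0.289.
P(E) = 0.896·0.182 + 0.289·0.818 = 0.16307 + 0.23640 = 0.39947.
By Bayes' theorem, P(H|E) = 0.16307 / 0.39947 = 0.4082.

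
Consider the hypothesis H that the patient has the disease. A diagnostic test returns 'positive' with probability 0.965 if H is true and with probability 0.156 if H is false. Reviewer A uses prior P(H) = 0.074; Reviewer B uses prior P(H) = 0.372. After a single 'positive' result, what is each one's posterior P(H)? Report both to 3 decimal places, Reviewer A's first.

Reviewer A: 0.331; Reviewer B: 0.786

P('+'|H) = 0.965, P('+'|¬H) = 0.156.
Reviewer A: numerator 0.965·0.074 = 0.071410; evidence = 0.071410+0.156·0.926 = 0.21587; posterior = 0.331.
Reviewer B: numerator 0.965·0.372 = 0.35898; evidence = 0.35898+0.156·0.628 = 0.45695; posterior = 0.786.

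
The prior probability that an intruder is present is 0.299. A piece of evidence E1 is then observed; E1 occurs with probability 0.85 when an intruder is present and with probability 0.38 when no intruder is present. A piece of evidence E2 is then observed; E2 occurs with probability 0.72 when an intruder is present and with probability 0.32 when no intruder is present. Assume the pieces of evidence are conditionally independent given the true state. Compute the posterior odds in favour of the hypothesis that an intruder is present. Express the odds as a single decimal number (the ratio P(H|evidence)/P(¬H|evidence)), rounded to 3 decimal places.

Posterior odds ≈ 2.147

Prior odds = 0.299/(1−0.299) = 0.42653. In log-odds, ln(0.42653) = -0.85206.
Add log likelihood ratios: ln(2.2368) + ln(2.2500) = 1.6160.
Posterior log-odds = 0.76393, so posterior odds = exp(0.76393) = 2.1467.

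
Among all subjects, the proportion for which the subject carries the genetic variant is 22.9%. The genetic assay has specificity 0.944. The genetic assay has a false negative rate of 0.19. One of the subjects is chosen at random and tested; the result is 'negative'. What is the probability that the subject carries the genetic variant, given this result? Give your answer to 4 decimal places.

P(H | E) ≈ 0.0564

Write H for 'the subject carries the genetic variant'. Prior odds H:¬H = 0.229/0.771 = 0.29702. For the 'negative' outcome, the likelihood ratio is 0.19/0.944 = 0.20127.
Posterior odds = 0.29702 × 0.20127 = 0.059781, so P(H|E) = 0.059781/(1+0.059781) = 0.0564.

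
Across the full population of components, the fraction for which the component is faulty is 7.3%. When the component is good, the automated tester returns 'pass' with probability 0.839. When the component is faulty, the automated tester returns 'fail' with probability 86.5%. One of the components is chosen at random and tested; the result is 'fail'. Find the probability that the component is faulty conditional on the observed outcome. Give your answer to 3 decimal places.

Let H be the event that the component is faulty. P(H) = 0.073, so P(¬H) = 0.927. With E the 'fail' result, P(E|H) = 0.865 and P(E|¬H) = 0.161.
P(E) = 0.865·0.073 + 0.161·0.927 = 0.063145 + 0.14925 = 0.21239.
By Bayes' theorem, P(H|E) = 0.063145 / 0.21239 = 0.297.

P(H | E) ≈ 0.297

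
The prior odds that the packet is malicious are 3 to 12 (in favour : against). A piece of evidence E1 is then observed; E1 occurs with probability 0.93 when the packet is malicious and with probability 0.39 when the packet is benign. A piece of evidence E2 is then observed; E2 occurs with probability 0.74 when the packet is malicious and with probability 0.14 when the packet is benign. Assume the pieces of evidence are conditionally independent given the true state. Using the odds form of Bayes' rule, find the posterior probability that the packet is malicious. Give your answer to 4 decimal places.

Prior odds = 3/12 = 0.25000.
Likelihood ratio for E1 = 0.93/0.39 = 2.3846.
Likelihood ratio for E2 = 0.74/0.14 = 5.2857.
Posterior odds = prior odds × LR₁ × LR₂ = 3.1511.
Posterior probability = odds/(1+odds) = 3.1511/4.1511 = 0.7591.

Posterior probability ≈ 0.7591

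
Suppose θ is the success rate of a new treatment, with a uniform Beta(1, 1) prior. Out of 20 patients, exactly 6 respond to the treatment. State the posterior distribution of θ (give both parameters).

Posterior: Beta(7, 15)

The binomial likelihood is conjugate to the Beta prior: with 6 successes and 14 failures, the posterior is Beta(1+6, 1+14) = Beta(7, 15).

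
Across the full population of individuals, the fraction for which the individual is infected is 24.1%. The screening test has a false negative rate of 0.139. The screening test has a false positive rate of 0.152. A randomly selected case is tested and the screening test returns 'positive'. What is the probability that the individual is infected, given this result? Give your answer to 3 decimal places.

P(H | E) ≈ 0.643

Write H for 'the individual is infected'. Prior odds H:¬H = 0.241/0.759 = 0.31752. For the 'positive' outcome, the likelihood ratio is 0.861/0.152 = 5.6645.
Posterior odds = 0.31752 × 5.6645 = 1.7986, so P(H|E) = 1.7986/(1+1.7986) = 0.643.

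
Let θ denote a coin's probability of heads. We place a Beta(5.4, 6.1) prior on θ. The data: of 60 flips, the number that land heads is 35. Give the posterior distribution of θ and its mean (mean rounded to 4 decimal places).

Posterior: Beta(40.4, 31.1); mean ≈ 0.5650

Observing 35 successes and 25 failures updates Beta(5.4, 6.1) by adding the success and failure counts to the two shape parameters: α = 5.4+35 = 40.4, β = 6.1+25 = 31.1.
E[θ | data] = 40.4/(40.4+31.1) = 0.5650.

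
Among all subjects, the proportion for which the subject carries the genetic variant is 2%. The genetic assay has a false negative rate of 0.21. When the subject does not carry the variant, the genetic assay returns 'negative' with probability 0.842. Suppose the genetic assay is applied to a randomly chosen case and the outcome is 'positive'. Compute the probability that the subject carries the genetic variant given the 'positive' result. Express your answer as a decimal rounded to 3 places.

Let H be the event that the subject carries the genetic variant. P(H) = 0.02, so P(¬H) = 0.98. With E the 'positive' result, P(E|H) = 0.79 and P(E|¬H) = 0.158.
P(E) = 0.79·0.02 + 0.158·0.98 = 0.015800 + 0.15484 = 0.17064.
By Bayes' theorem, P(H|E) = 0.015800 / 0.17064 = 0.093.

P(H | E) ≈ 0.093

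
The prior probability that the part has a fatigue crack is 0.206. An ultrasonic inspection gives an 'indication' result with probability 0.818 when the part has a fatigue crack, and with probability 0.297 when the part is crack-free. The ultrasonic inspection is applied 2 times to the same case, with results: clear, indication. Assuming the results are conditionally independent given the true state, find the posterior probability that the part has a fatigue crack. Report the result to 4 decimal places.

With H the event that the part has a fatigue crack, the joint likelihood of the observed sequence is P(data|H) = 0.182·0.818 = 0.14888 and P(data|¬H) = 0.703·0.297 = 0.20879.
Bayes: P(H|data) = 0.206·0.14888 / (0.206·0.14888 + 0.794·0.20879) = 0.030668/0.19645 = 0.1561.

Posterior P(H) ≈ 0.1561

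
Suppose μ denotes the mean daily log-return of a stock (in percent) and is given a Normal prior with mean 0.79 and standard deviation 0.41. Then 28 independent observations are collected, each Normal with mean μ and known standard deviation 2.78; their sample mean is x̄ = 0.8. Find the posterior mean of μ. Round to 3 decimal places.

Posterior mean ≈ 0.794

With known σ, the Normal prior is conjugate. Weight on the data is w = (n/σ²)/(n/σ² + 1/τ₀²) = 3.62300/(3.62300+5.94884) = 0.37851.
Posterior mean = w·x̄ + (1−w)·μ₀ = 0.37851·0.8 + 0.62149·0.79 = 0.794.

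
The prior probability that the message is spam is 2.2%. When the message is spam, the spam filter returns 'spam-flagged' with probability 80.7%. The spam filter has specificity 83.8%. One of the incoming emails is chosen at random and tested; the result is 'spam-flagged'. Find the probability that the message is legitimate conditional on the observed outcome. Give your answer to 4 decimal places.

P(¬H | E) ≈ 0.8992

Write H for 'the message is spam'. Prior odds H:¬H = 0.022/0.978 = 0.022495. For the 'spam-flagged' outcome, the likelihood ratio is 0.807/0.162 = 4.9815.
Posterior odds = 0.022495 × 4.9815 = 0.11206, so P(H|E) = 0.11206/(1+0.11206) = 0.1008. Then P(¬H|E) = 1 − 0.1008 = 0.8992.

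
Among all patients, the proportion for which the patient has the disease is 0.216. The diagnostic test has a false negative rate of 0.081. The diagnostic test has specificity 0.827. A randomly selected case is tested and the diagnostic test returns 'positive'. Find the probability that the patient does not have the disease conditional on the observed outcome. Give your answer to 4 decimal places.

P(¬H | E) ≈ 0.4059

Let H be the event that the patient has the disease. P(H) = 0.216, so P(¬H) = 0.784. With E the 'positive' result, P(E|H) = 0.919 and P(E|¬H) = 0.173.
P(E) = 0.919·0.216 + 0.173·0.784 = 0.19850 + 0.13563 = 0.33414.
By Bayes' theorem, P(H|E) = 0.19850 / 0.33414 = 0.5941. Hence P(¬H|E) = 1 − 0.5941 = 0.4059.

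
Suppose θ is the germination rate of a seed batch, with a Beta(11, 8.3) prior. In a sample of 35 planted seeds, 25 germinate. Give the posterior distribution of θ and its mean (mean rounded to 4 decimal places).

Posterior: Beta(36, 18.3); mean ≈ 0.6630

Observing 25 successes and 10 failures updates Beta(11, 8.3) by adding the success and failure counts to the two shape parameters: α = 11+25 = 36, β = 8.3+10 = 18.3.
E[θ | data] = 36/(36+18.3) = 0.6630.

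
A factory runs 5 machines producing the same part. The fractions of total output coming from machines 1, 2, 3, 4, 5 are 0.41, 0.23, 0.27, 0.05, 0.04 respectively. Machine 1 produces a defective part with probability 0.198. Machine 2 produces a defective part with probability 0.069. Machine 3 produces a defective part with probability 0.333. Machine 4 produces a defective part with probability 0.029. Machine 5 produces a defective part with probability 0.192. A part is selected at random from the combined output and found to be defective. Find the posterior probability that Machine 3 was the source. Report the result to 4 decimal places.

Tabulate prior·likelihood by source: [1] prior 0.41, lik 0.198, product 0.08118; [2] prior 0.23, lik 0.069, product 0.01587; [3] prior 0.27, lik 0.333, product 0.08991; [4] prior 0.05, lik 0.029, product 0.001450; [5] prior 0.04, lik 0.192, product 0.007680.
Normalizing constant = 0.19609; the posterior for Machine 3 is its product over the sum, 0.08991/0.19609 = 0.4585.

Posterior probability ≈ 0.4585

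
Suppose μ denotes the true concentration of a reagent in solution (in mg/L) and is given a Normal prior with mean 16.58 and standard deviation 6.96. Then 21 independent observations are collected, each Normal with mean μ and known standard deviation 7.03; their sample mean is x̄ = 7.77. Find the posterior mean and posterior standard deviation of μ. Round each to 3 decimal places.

With known σ, the Normal prior is conjugate. Weight on the data is w = (n/σ²)/(n/σ² + 1/τ₀²) = 0.424921/(0.424921+0.0206434) = 0.95367.
Posterior mean = w·x̄ + (1−w)·μ₀ = 0.95367·7.77 + 0.046331·16.58 = 8.178. Posterior variance = 1/(0.424921+0.0206434) = 2.24434, so SD = 1.498.

Posterior mean ≈ 8.178; posterior SD ≈ 1.498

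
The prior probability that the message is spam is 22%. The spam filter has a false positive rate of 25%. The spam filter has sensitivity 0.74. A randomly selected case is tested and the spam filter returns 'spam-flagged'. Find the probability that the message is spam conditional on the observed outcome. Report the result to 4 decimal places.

P(H | E) ≈ 0.4550

Let H be the event that the message is spam. P(H) = 0.22, so P(¬H) = 0.78. With E the 'spam-flagged' result, P(E|H) = 0.74 and P(E|¬H) = 0.25.
P(E) = 0.74·0.22 + 0.25·0.78 = 0.16280 + 0.19500 = 0.35780.
By Bayes' theorem, P(H|E) = 0.16280 / 0.35780 = 0.4550.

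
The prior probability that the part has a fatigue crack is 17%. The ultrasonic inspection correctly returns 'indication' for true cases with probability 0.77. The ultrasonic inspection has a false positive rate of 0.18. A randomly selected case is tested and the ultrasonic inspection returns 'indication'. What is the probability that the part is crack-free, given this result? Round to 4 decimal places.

Write H for 'the part has a fatigue crack'. Prior odds H:¬H = 0.17/0.83 = 0.20482. For the 'indication' outcome, the likelihood ratio is 0.77/0.18 = 4.2778.
Posterior odds = 0.20482 × 4.2778 = 0.87617, so P(H|E) = 0.87617/(1+0.87617) = 0.4670. Then P(¬H|E) = 1 − 0.4670 = 0.5330.

P(¬H | E) ≈ 0.5330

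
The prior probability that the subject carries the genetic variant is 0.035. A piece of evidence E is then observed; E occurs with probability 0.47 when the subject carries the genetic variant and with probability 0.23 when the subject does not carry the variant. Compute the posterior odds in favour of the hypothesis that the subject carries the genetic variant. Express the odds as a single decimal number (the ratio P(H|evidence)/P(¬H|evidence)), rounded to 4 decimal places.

Prior odds = 0.035/(1−0.035) = 0.036269.
Likelihood ratio for E = 0.47/0.23 = 2.0435.
Posterior odds = prior odds × LR = 0.074116.

Posterior odds ≈ 0.0741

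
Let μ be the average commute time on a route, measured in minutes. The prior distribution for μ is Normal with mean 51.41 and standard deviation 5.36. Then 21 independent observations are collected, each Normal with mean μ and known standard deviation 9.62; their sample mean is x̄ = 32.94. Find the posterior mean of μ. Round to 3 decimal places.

Posterior mean ≈ 35.396

With known σ, the Normal prior is conjugate. Weight on the data is w = (n/σ²)/(n/σ² + 1/τ₀²) = 0.226918/(0.226918+0.0348073) = 0.86701.
Posterior mean = w·x̄ + (1−w)·μ₀ = 0.86701·32.94 + 0.13299·51.41 = 35.396.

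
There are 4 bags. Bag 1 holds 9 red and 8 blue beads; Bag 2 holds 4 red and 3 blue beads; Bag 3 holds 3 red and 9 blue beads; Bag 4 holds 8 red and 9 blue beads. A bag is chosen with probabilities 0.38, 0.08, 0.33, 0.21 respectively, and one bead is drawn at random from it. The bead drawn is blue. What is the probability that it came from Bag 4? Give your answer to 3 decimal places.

P(blue|Bag 1) = 0.4706; P(blue|Bag 2) = 0.4286; P(blue|Bag 3) = 0.75; P(blue|Bag 4) = 0.5294.
Prior × likelihood for each source: 0.38·0.4706=0.1788, 0.08·0.4286=0.03429, 0.33·0.75=0.2475, 0.21·0.5294=0.1112. Summing gives P(blue) = 0.57179.
P(Bag 4 | blue) = 0.1112 / 0.57179 = 0.194.

Posterior probability ≈ 0.194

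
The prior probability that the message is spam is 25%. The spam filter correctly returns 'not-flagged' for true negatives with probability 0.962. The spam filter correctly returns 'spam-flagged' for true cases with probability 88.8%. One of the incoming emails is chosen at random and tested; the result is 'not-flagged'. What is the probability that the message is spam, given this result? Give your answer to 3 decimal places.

P(H | E) ≈ 0.037

Write H for 'the message is spam'. Prior odds H:¬H = 0.25/0.75 = 0.33333. For the 'not-flagged' outcome, the likelihood ratio is 0.112/0.962 = 0.11642.
Posterior odds = 0.33333 × 0.11642 = 0.038808, so P(H|E) = 0.038808/(1+0.038808) = 0.037.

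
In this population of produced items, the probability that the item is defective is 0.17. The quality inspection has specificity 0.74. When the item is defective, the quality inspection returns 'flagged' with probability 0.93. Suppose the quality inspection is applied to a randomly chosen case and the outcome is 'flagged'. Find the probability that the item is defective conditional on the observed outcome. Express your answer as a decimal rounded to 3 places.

P(H | E) ≈ 0.423

Let H be the event that the item is defective. P(H) = 0.17, so P(¬H) = 0.83. With E the 'flagged' result, P(E|H) = 0.93 and P(E|¬H) = 0.26.
P(E) = 0.93·0.17 + 0.26·0.83 = 0.15810 + 0.21580 = 0.37390.
By Bayes' theorem, P(H|E) = 0.15810 / 0.37390 = 0.423.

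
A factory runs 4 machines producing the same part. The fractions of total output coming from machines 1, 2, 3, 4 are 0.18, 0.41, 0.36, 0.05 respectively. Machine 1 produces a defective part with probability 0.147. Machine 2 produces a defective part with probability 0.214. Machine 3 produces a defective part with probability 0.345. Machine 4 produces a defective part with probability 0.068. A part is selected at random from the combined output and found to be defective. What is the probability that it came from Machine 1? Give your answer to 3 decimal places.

Posterior probability ≈ 0.109

Tabulate prior·likelihood by source: [1] prior 0.18, lik 0.147, product 0.02646; [2] prior 0.41, lik 0.214, product 0.08774; [3] prior 0.36, lik 0.345, product 0.1242; [4] prior 0.05, lik 0.068, product 0.003400.
Normalizing constant = 0.24180; the posterior for Machine 1 is its product over the sum, 0.02646/0.24180 = 0.109.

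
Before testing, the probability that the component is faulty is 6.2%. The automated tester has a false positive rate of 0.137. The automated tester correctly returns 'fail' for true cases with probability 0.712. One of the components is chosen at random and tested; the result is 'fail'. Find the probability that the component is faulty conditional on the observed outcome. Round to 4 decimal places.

P(H | E) ≈ 0.2557

Let H be the event that the component is faulty. P(H) = 0.062, so P(¬H) = 0.938. With E the 'fail' result, P(E|H) = 0.712 and P(E|¬H) = 0.137.
P(E) = 0.712·0.062 + 0.137·0.938 = 0.044144 + 0.12851 = 0.17265.
By Bayes' theorem, P(H|E) = 0.044144 / 0.17265 = 0.2557.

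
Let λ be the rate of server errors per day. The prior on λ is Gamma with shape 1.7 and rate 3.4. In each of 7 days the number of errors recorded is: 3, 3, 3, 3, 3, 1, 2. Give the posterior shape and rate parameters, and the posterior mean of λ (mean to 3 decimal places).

The Poisson likelihood adds the total count to the shape and the number of exposure periods to the rate. Here ∑xᵢ = 18 and n = 7, so shape 1.7→19.7 and rate 3.4→10.4.
E[λ | data] = 19.7/10.4 = 1.894.

Posterior: Gamma(shape=19.7, rate=10.4); mean ≈ 1.894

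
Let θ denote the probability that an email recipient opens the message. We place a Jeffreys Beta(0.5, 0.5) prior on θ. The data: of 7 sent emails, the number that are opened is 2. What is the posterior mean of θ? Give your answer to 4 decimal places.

Observing 2 successes and 5 failures updates Beta(0.5, 0.5) by adding the success and failure counts to the two shape parameters: α = 0.5+2 = 2.5, β = 0.5+5 = 5.5.
E[θ | data] = 2.5/(2.5+5.5) = 0.3125.

Posterior mean ≈ 0.3125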